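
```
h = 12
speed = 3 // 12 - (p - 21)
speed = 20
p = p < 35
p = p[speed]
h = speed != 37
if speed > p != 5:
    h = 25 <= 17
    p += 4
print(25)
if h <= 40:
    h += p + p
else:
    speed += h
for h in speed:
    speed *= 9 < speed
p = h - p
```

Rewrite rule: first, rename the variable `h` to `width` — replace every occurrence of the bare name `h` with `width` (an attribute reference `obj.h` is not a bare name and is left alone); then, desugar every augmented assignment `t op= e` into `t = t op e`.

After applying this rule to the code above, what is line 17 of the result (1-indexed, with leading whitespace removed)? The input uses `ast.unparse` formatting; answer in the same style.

p = width - p

Transformed code:
width = 12
speed = 3 // 12 - (p - 21)
speed = 20
p = p < 35
p = p[speed]
width = speed != 37
if speed > p != 5:
    width = 25 <= 17
    p = p + 4
print(25)
if width <= 40:
    width = width + (p + p)
else:
    speed = speed + width
for width in speed:
    speed = speed * (9 < speed)
p = width - p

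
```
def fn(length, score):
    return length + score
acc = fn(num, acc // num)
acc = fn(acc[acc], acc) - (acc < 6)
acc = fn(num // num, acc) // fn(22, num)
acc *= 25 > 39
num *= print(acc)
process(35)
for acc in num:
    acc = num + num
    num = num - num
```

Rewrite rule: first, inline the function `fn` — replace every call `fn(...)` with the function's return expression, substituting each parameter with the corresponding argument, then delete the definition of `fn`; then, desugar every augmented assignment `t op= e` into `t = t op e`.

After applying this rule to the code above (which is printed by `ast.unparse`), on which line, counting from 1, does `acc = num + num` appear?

8

Transformed code:
acc = num + acc // num
acc = acc[acc] + acc - (acc < 6)
acc = (num // num + acc) // (22 + num)
acc = acc * (25 > 39)
num = num * print(acc)
process(35)
for acc in num:
    acc = num + num
    num = num - num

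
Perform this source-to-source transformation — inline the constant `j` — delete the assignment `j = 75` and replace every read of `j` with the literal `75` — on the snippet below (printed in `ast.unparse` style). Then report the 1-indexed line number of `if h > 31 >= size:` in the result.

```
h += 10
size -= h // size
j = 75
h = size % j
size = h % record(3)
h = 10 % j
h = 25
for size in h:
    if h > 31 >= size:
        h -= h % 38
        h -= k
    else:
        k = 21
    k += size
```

8

Transformed code:
h += 10
size -= h // size
h = size % 75
size = h % record(3)
h = 10 % 75
h = 25
for size in h:
    if h > 31 >= size:
        h -= h % 38
        h -= k
    else:
        k = 21
    k += size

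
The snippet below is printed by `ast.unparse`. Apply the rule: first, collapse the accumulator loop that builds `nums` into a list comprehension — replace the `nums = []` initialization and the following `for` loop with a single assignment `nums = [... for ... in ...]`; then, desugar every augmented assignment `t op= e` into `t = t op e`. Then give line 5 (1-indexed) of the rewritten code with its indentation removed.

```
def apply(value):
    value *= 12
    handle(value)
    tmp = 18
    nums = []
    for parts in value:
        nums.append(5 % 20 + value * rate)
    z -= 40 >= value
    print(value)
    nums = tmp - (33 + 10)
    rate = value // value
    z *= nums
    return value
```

Transformed code:
def apply(value):
    value = value * 12
    handle(value)
    tmp = 18
    nums = [5 % 20 + value * rate for parts in value]
    z = z - (40 >= value)
    print(value)
    nums = tmp - (33 + 10)
    rate = value // value
    z = z * nums
    return value

nums = [5 % 20 + value * rate for parts in value]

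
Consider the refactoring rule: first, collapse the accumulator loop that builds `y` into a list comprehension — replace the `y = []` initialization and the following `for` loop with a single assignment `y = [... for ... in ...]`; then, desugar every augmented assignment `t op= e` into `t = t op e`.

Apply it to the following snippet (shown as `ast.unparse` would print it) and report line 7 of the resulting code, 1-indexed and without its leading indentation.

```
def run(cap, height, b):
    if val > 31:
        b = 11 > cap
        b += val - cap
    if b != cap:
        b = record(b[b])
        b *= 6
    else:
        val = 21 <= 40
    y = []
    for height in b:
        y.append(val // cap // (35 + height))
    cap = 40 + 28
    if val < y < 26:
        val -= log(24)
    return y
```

b = b * 6

Transformed code:
def run(cap, height, b):
    if val > 31:
        b = 11 > cap
        b = b + (val - cap)
    if b != cap:
        b = record(b[b])
        b = b * 6
    else:
        val = 21 <= 40
    y = [val // cap // (35 + height) for height in b]
    cap = 40 + 28
    if val < y < 26:
        val = val - log(24)
    return y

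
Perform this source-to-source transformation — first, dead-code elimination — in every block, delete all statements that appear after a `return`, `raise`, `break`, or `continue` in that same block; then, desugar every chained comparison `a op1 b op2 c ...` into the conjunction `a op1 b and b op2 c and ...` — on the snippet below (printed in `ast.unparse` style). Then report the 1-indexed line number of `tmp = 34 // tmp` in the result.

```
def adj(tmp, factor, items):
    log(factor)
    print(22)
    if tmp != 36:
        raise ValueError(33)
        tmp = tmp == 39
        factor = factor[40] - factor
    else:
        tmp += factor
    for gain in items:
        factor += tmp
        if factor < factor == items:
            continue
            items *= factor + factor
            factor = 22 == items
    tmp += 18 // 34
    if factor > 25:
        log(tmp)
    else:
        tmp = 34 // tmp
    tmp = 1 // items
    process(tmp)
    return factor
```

16

Transformed code:
def adj(tmp, factor, items):
    log(factor)
    print(22)
    if tmp != 36:
        raise ValueError(33)
    else:
        tmp += factor
    for gain in items:
        factor += tmp
        if factor < factor and factor == items:
            continue
    tmp += 18 // 34
    if factor > 25:
        log(tmp)
    else:
        tmp = 34 // tmp
    tmp = 1 // items
    process(tmp)
    return factor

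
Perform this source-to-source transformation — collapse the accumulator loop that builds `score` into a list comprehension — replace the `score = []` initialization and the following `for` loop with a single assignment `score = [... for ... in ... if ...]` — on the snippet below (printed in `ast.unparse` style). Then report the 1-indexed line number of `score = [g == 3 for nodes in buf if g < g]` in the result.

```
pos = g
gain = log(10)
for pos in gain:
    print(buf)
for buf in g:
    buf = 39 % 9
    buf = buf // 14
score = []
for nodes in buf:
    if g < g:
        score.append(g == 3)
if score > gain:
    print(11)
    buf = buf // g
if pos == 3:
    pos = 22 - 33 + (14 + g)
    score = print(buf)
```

8

Transformed code:
pos = g
gain = log(10)
for pos in gain:
    print(buf)
for buf in g:
    buf = 39 % 9
    buf = buf // 14
score = [g == 3 for nodes in buf if g < g]
if score > gain:
    print(11)
    buf = buf // g
if pos == 3:
    pos = 22 - 33 + (14 + g)
    score = print(buf)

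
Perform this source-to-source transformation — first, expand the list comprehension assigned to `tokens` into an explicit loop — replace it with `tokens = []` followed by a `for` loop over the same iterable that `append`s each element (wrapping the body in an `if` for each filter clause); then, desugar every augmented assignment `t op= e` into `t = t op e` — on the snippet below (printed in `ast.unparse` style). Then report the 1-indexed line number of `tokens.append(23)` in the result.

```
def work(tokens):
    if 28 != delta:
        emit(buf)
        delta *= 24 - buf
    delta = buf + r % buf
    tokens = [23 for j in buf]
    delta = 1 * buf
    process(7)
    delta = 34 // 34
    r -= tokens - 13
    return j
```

8

Transformed code:
def work(tokens):
    if 28 != delta:
        emit(buf)
        delta = delta * (24 - buf)
    delta = buf + r % buf
    tokens = []
    for j in buf:
        tokens.append(23)
    delta = 1 * buf
    process(7)
    delta = 34 // 34
    r = r - (tokens - 13)
    return j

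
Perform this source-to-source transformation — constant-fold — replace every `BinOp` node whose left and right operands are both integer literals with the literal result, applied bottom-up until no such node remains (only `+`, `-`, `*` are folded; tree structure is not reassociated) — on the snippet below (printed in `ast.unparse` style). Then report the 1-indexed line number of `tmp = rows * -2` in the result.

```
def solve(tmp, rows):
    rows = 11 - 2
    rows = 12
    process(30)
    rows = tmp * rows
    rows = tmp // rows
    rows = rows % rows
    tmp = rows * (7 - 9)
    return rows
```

8

Transformed code:
def solve(tmp, rows):
    rows = 9
    rows = 12
    process(30)
    rows = tmp * rows
    rows = tmp // rows
    rows = rows % rows
    tmp = rows * -2
    return rows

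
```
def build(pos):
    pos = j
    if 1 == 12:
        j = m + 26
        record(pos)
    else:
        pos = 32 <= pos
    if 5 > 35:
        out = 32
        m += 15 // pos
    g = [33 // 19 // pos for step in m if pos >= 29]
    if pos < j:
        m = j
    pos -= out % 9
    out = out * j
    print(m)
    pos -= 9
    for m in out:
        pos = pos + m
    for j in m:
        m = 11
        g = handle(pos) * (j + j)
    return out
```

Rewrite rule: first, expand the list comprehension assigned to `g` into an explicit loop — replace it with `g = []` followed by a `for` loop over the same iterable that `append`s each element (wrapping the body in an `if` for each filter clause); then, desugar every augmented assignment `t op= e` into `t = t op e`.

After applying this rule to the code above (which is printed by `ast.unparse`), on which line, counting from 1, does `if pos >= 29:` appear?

13

Transformed code:
def build(pos):
    pos = j
    if 1 == 12:
        j = m + 26
        record(pos)
    else:
        pos = 32 <= pos
    if 5 > 35:
        out = 32
        m = m + 15 // pos
    g = []
    for step in m:
        if pos >= 29:
            g.append(33 // 19 // pos)
    if pos < j:
        m = j
    pos = pos - out % 9
    out = out * j
    print(m)
    pos = pos - 9
    for m in out:
        pos = pos + m
    for j in m:
        m = 11
        g = handle(pos) * (j + j)
    return out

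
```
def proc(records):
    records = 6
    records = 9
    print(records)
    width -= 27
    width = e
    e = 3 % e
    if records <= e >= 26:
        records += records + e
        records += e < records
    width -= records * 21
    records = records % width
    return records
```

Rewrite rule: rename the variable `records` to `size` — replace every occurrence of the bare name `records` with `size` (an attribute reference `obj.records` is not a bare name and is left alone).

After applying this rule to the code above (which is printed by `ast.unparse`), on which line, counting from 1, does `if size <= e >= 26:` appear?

Transformed code:
def proc(size):
    size = 6
    size = 9
    print(size)
    width -= 27
    width = e
    e = 3 % e
    if size <= e >= 26:
        size += size + e
        size += e < size
    width -= size * 21
    size = size % width
    return size

8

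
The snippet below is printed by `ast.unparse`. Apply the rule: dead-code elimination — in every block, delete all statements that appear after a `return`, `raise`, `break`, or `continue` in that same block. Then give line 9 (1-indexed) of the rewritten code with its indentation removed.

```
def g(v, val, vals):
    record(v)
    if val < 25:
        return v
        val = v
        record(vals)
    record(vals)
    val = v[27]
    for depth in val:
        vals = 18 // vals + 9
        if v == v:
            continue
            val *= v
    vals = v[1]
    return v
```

if v == v:

Transformed code:
def g(v, val, vals):
    record(v)
    if val < 25:
        return v
    record(vals)
    val = v[27]
    for depth in val:
        vals = 18 // vals + 9
        if v == v:
            continue
    vals = v[1]
    return v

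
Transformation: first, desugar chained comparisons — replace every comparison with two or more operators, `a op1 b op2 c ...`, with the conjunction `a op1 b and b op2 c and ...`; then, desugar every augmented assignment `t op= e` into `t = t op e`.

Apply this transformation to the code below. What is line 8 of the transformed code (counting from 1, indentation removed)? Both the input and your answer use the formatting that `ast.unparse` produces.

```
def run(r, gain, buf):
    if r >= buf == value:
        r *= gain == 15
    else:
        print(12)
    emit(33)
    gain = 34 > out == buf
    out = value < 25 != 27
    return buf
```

out = value < 25 and 25 != 27

Transformed code:
def run(r, gain, buf):
    if r >= buf and buf == value:
        r = r * (gain == 15)
    else:
        print(12)
    emit(33)
    gain = 34 > out and out == buf
    out = value < 25 and 25 != 27
    return buf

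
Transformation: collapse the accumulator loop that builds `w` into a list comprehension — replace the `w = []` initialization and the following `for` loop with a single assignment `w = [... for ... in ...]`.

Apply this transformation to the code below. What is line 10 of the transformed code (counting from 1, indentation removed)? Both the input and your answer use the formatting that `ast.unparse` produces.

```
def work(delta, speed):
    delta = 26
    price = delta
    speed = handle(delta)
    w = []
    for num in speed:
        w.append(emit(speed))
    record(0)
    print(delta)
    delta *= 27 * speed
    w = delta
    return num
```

return num

Transformed code:
def work(delta, speed):
    delta = 26
    price = delta
    speed = handle(delta)
    w = [emit(speed) for num in speed]
    record(0)
    print(delta)
    delta *= 27 * speed
    w = delta
    return num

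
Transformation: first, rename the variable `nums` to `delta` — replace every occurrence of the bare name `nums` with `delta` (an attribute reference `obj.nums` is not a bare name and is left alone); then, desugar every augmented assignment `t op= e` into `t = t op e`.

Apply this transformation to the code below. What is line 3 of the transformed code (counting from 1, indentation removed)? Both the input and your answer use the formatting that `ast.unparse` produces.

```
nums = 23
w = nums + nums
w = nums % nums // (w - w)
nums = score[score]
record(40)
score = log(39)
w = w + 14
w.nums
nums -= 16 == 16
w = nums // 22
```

Transformed code:
delta = 23
w = delta + delta
w = delta % delta // (w - w)
delta = score[score]
record(40)
score = log(39)
w = w + 14
w.nums
delta = delta - (16 == 16)
w = delta // 22

w = delta % delta // (w - w)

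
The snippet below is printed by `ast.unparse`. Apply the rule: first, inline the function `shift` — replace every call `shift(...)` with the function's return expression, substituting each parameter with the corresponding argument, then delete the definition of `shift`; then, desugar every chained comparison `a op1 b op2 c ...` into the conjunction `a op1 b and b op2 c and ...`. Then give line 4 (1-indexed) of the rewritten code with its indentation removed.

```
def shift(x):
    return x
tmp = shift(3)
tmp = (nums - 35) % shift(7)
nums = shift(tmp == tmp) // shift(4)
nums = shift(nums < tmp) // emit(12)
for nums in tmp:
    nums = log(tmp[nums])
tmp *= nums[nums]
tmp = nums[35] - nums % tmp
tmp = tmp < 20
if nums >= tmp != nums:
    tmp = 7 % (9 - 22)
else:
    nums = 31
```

nums = (nums < tmp) // emit(12)

Transformed code:
tmp = 3
tmp = (nums - 35) % 7
nums = (tmp == tmp) // 4
nums = (nums < tmp) // emit(12)
for nums in tmp:
    nums = log(tmp[nums])
tmp *= nums[nums]
tmp = nums[35] - nums % tmp
tmp = tmp < 20
if nums >= tmp and tmp != nums:
    tmp = 7 % (9 - 22)
else:
    nums = 31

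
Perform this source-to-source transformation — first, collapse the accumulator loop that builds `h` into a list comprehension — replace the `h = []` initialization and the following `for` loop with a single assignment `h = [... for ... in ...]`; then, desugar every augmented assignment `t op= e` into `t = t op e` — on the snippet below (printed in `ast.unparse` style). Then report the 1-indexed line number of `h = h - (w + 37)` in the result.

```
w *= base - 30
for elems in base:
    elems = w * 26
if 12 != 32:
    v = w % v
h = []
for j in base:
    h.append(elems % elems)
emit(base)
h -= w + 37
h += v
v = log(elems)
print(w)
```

8

Transformed code:
w = w * (base - 30)
for elems in base:
    elems = w * 26
if 12 != 32:
    v = w % v
h = [elems % elems for j in base]
emit(base)
h = h - (w + 37)
h = h + v
v = log(elems)
print(w)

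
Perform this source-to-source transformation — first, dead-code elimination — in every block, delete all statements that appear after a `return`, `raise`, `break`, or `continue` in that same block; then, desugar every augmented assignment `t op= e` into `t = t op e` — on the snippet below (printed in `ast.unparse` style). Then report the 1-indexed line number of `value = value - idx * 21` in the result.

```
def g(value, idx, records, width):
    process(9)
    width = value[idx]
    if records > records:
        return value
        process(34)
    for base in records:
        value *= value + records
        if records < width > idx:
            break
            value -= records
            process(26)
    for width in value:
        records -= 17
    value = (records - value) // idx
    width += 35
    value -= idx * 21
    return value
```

Transformed code:
def g(value, idx, records, width):
    process(9)
    width = value[idx]
    if records > records:
        return value
    for base in records:
        value = value * (value + records)
        if records < width > idx:
            break
    for width in value:
        records = records - 17
    value = (records - value) // idx
    width = width + 35
    value = value - idx * 21
    return value

14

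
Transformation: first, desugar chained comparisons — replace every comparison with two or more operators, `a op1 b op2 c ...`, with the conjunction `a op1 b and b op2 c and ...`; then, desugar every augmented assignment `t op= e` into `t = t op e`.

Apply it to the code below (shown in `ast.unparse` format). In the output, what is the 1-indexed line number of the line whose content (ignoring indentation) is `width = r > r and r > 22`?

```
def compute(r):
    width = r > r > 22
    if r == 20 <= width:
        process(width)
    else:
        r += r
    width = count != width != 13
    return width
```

Transformed code:
def compute(r):
    width = r > r and r > 22
    if r == 20 and 20 <= width:
        process(width)
    else:
        r = r + r
    width = count != width and width != 13
    return width

2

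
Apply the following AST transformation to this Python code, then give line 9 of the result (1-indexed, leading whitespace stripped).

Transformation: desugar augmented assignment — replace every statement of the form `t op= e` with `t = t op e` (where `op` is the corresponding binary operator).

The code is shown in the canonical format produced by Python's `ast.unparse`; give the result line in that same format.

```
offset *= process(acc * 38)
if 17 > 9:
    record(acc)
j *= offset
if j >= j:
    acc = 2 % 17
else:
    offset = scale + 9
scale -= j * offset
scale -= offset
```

Transformed code:
offset = offset * process(acc * 38)
if 17 > 9:
    record(acc)
j = j * offset
if j >= j:
    acc = 2 % 17
else:
    offset = scale + 9
scale = scale - j * offset
scale = scale - offset

scale = scale - j * offset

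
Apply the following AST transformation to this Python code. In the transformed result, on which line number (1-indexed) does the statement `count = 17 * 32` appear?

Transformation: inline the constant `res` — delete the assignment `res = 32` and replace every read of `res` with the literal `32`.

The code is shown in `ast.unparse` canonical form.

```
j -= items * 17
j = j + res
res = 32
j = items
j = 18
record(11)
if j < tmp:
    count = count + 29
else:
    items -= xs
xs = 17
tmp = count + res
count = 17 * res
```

12

Transformed code:
j -= items * 17
j = j + 32
j = items
j = 18
record(11)
if j < tmp:
    count = count + 29
else:
    items -= xs
xs = 17
tmp = count + 32
count = 17 * 32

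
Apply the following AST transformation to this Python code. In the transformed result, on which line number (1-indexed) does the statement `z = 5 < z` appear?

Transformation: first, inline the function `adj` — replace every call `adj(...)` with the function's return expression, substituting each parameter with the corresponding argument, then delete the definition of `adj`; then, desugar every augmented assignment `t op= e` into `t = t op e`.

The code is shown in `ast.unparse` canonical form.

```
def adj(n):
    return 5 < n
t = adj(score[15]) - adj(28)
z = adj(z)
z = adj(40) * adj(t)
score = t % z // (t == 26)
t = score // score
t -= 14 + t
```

2

Transformed code:
t = (5 < score[15]) - (5 < 28)
z = 5 < z
z = (5 < 40) * (5 < t)
score = t % z // (t == 26)
t = score // score
t = t - (14 + t)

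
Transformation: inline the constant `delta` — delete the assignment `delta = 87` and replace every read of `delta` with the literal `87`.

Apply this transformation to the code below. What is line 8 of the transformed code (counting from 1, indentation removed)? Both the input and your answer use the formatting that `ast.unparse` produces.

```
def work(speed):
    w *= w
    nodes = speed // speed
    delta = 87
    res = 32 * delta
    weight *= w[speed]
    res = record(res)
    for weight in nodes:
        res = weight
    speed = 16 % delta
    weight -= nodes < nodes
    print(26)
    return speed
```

Transformed code:
def work(speed):
    w *= w
    nodes = speed // speed
    res = 32 * 87
    weight *= w[speed]
    res = record(res)
    for weight in nodes:
        res = weight
    speed = 16 % 87
    weight -= nodes < nodes
    print(26)
    return speed

res = weight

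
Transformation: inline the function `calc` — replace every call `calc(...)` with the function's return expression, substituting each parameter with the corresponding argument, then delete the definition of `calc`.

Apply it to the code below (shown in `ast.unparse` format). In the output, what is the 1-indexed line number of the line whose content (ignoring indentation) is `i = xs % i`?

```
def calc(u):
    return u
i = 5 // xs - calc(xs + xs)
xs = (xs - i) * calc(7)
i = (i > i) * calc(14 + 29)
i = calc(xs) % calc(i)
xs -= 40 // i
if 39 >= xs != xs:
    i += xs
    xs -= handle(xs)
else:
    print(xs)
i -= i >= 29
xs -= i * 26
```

4

Transformed code:
i = 5 // xs - (xs + xs)
xs = (xs - i) * 7
i = (i > i) * (14 + 29)
i = xs % i
xs -= 40 // i
if 39 >= xs != xs:
    i += xs
    xs -= handle(xs)
else:
    print(xs)
i -= i >= 29
xs -= i * 26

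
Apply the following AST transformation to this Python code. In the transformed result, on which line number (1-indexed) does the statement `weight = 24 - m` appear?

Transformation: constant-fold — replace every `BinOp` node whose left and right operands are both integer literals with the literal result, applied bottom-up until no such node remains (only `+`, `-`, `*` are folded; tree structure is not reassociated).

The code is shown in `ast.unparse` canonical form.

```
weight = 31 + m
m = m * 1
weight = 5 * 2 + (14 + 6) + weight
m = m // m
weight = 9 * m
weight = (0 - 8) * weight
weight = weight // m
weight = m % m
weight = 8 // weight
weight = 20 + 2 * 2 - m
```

Transformed code:
weight = 31 + m
m = m * 1
weight = 30 + weight
m = m // m
weight = 9 * m
weight = -8 * weight
weight = weight // m
weight = m % m
weight = 8 // weight
weight = 24 - m

10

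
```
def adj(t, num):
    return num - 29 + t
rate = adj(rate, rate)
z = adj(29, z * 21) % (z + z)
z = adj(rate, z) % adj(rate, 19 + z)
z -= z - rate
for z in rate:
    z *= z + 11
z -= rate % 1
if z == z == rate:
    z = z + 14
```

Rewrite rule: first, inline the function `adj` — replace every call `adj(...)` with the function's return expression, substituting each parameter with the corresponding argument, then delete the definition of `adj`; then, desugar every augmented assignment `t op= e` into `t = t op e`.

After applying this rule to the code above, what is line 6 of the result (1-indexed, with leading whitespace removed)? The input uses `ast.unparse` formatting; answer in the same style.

Transformed code:
rate = rate - 29 + rate
z = (z * 21 - 29 + 29) % (z + z)
z = (z - 29 + rate) % (19 + z - 29 + rate)
z = z - (z - rate)
for z in rate:
    z = z * (z + 11)
z = z - rate % 1
if z == z == rate:
    z = z + 14

z = z * (z + 11)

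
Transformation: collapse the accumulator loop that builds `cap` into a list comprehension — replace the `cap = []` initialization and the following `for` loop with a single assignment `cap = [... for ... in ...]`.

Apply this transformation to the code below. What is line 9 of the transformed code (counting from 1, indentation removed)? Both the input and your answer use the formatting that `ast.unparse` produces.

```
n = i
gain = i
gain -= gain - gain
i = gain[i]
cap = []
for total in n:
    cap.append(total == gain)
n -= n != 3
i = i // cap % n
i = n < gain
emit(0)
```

Transformed code:
n = i
gain = i
gain -= gain - gain
i = gain[i]
cap = [total == gain for total in n]
n -= n != 3
i = i // cap % n
i = n < gain
emit(0)

emit(0)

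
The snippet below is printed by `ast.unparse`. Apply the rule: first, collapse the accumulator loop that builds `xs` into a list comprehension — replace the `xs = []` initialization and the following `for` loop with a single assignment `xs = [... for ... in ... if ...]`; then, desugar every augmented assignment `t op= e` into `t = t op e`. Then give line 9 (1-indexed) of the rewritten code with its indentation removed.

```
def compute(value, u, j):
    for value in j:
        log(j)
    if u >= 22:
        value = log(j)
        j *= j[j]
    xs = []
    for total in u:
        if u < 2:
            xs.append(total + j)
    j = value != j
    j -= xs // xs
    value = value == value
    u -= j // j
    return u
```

Transformed code:
def compute(value, u, j):
    for value in j:
        log(j)
    if u >= 22:
        value = log(j)
        j = j * j[j]
    xs = [total + j for total in u if u < 2]
    j = value != j
    j = j - xs // xs
    value = value == value
    u = u - j // j
    return u

j = j - xs // xs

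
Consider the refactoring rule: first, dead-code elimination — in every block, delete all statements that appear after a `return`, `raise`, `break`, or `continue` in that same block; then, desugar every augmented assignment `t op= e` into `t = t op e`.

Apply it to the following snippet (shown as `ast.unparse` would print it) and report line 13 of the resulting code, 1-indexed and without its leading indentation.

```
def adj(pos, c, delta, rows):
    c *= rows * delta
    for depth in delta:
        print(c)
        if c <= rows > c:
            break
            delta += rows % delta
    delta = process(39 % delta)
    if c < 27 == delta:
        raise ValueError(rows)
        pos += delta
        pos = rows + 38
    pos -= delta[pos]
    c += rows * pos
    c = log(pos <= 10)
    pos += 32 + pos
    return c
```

Transformed code:
def adj(pos, c, delta, rows):
    c = c * (rows * delta)
    for depth in delta:
        print(c)
        if c <= rows > c:
            break
    delta = process(39 % delta)
    if c < 27 == delta:
        raise ValueError(rows)
    pos = pos - delta[pos]
    c = c + rows * pos
    c = log(pos <= 10)
    pos = pos + (32 + pos)
    return c

pos = pos + (32 + pos)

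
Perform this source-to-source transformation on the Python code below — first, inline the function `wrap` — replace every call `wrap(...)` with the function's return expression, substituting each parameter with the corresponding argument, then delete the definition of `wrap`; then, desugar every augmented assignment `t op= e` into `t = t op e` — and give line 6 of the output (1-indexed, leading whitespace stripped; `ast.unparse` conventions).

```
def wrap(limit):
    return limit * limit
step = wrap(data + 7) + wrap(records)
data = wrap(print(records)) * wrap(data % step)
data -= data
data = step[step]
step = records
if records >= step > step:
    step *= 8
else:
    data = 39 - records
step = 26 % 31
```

if records >= step > step:

Transformed code:
step = (data + 7) * (data + 7) + records * records
data = print(records) * print(records) * (data % step * (data % step))
data = data - data
data = step[step]
step = records
if records >= step > step:
    step = step * 8
else:
    data = 39 - records
step = 26 % 31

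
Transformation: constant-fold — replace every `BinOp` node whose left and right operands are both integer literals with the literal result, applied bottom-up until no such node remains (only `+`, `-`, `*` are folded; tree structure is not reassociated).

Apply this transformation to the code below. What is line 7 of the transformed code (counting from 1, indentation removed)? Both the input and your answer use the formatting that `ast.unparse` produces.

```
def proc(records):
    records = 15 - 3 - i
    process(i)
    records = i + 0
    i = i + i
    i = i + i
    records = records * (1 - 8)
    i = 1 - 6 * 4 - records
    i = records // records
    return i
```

Transformed code:
def proc(records):
    records = 12 - i
    process(i)
    records = i + 0
    i = i + i
    i = i + i
    records = records * -7
    i = -23 - records
    i = records // records
    return i

records = records * -7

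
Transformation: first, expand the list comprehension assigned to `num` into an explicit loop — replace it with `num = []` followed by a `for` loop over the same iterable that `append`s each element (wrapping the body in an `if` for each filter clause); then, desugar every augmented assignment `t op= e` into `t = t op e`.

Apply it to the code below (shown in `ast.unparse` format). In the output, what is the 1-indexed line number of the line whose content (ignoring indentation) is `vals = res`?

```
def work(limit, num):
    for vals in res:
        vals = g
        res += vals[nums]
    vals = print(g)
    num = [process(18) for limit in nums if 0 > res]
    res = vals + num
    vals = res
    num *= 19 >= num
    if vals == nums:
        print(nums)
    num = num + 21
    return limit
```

Transformed code:
def work(limit, num):
    for vals in res:
        vals = g
        res = res + vals[nums]
    vals = print(g)
    num = []
    for limit in nums:
        if 0 > res:
            num.append(process(18))
    res = vals + num
    vals = res
    num = num * (19 >= num)
    if vals == nums:
        print(nums)
    num = num + 21
    return limit

11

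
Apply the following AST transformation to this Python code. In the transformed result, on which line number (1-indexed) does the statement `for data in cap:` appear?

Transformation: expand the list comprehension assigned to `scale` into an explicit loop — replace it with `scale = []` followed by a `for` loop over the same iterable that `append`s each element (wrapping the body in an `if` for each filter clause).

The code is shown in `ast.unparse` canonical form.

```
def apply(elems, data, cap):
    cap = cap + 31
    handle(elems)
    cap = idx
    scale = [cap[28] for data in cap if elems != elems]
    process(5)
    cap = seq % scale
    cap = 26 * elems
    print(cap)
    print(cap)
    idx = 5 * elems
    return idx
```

Transformed code:
def apply(elems, data, cap):
    cap = cap + 31
    handle(elems)
    cap = idx
    scale = []
    for data in cap:
        if elems != elems:
            scale.append(cap[28])
    process(5)
    cap = seq % scale
    cap = 26 * elems
    print(cap)
    print(cap)
    idx = 5 * elems
    return idx

6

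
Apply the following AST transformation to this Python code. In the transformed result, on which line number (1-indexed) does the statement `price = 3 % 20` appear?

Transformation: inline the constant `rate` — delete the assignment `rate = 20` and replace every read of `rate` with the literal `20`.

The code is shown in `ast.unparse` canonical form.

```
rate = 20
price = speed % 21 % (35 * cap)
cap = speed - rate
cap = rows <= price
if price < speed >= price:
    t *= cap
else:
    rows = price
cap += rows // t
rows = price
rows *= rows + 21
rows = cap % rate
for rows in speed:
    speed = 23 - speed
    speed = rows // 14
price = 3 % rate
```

15

Transformed code:
price = speed % 21 % (35 * cap)
cap = speed - 20
cap = rows <= price
if price < speed >= price:
    t *= cap
else:
    rows = price
cap += rows // t
rows = price
rows *= rows + 21
rows = cap % 20
for rows in speed:
    speed = 23 - speed
    speed = rows // 14
price = 3 % 20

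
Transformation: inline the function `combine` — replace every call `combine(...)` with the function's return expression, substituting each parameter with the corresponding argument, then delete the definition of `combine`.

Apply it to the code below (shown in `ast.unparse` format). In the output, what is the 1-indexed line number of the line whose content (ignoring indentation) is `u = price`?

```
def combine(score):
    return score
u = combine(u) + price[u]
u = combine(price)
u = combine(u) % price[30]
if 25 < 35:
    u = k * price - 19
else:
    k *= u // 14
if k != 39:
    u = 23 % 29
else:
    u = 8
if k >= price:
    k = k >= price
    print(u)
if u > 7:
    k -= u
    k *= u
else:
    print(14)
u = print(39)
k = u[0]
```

Transformed code:
u = u + price[u]
u = price
u = u % price[30]
if 25 < 35:
    u = k * price - 19
else:
    k *= u // 14
if k != 39:
    u = 23 % 29
else:
    u = 8
if k >= price:
    k = k >= price
    print(u)
if u > 7:
    k -= u
    k *= u
else:
    print(14)
u = print(39)
k = u[0]

2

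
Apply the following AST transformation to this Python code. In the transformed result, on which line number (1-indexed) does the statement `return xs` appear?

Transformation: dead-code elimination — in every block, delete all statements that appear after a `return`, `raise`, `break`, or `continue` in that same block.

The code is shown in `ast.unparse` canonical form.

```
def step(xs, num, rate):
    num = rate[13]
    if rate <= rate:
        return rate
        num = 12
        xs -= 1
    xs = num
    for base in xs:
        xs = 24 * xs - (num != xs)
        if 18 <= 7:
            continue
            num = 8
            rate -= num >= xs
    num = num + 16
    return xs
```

11

Transformed code:
def step(xs, num, rate):
    num = rate[13]
    if rate <= rate:
        return rate
    xs = num
    for base in xs:
        xs = 24 * xs - (num != xs)
        if 18 <= 7:
            continue
    num = num + 16
    return xs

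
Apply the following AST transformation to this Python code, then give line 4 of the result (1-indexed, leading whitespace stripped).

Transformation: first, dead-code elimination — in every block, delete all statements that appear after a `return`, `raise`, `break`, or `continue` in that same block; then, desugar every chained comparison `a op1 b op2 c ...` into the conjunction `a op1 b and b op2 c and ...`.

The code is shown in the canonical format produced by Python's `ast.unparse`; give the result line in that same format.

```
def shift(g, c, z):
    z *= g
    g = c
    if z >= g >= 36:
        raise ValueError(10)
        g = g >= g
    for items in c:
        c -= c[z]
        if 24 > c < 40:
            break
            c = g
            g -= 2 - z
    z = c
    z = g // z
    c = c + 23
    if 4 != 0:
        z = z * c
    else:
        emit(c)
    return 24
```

if z >= g and g >= 36:

Transformed code:
def shift(g, c, z):
    z *= g
    g = c
    if z >= g and g >= 36:
        raise ValueError(10)
    for items in c:
        c -= c[z]
        if 24 > c and c < 40:
            break
    z = c
    z = g // z
    c = c + 23
    if 4 != 0:
        z = z * c
    else:
        emit(c)
    return 24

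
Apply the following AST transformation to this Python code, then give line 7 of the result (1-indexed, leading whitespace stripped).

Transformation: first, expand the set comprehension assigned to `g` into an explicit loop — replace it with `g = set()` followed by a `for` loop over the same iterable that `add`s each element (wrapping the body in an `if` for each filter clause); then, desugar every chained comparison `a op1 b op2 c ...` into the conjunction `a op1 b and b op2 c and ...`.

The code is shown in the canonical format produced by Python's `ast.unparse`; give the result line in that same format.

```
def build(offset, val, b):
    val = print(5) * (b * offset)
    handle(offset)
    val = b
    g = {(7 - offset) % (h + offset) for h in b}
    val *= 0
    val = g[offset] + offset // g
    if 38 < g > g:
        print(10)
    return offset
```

g.add((7 - offset) % (h + offset))

Transformed code:
def build(offset, val, b):
    val = print(5) * (b * offset)
    handle(offset)
    val = b
    g = set()
    for h in b:
        g.add((7 - offset) % (h + offset))
    val *= 0
    val = g[offset] + offset // g
    if 38 < g and g > g:
        print(10)
    return offset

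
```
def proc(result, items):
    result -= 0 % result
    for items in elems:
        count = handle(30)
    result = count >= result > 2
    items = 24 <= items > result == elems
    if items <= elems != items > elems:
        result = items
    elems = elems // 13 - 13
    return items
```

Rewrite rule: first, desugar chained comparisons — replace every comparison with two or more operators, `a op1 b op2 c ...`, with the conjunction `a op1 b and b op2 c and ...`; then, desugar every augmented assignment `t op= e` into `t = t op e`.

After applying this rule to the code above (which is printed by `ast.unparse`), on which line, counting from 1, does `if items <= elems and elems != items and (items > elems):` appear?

7

Transformed code:
def proc(result, items):
    result = result - 0 % result
    for items in elems:
        count = handle(30)
    result = count >= result and result > 2
    items = 24 <= items and items > result and (result == elems)
    if items <= elems and elems != items and (items > elems):
        result = items
    elems = elems // 13 - 13
    return items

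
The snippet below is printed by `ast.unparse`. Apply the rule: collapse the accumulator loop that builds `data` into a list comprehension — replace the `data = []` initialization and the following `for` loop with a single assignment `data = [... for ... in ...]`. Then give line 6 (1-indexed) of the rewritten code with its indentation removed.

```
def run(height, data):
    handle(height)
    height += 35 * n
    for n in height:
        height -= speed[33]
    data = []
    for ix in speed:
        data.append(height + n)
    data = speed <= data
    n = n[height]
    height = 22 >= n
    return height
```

data = [height + n for ix in speed]

Transformed code:
def run(height, data):
    handle(height)
    height += 35 * n
    for n in height:
        height -= speed[33]
    data = [height + n for ix in speed]
    data = speed <= data
    n = n[height]
    height = 22 >= n
    return height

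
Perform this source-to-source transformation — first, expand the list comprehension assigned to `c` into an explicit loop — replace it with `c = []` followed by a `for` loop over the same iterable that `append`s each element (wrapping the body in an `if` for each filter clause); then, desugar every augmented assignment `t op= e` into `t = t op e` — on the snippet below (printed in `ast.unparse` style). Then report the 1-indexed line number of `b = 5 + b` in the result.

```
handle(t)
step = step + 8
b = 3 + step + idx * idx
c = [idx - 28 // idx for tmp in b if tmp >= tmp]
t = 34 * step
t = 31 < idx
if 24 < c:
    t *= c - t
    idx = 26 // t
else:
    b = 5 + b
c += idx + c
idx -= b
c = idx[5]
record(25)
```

14

Transformed code:
handle(t)
step = step + 8
b = 3 + step + idx * idx
c = []
for tmp in b:
    if tmp >= tmp:
        c.append(idx - 28 // idx)
t = 34 * step
t = 31 < idx
if 24 < c:
    t = t * (c - t)
    idx = 26 // t
else:
    b = 5 + b
c = c + (idx + c)
idx = idx - b
c = idx[5]
record(25)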